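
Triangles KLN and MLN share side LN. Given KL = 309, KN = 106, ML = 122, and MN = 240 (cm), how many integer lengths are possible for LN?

From triangle KLN: 203 < LN < 415.
From triangle MLN: 118 < LN < 362.
Intersection: 203 < LN < 362, so integers 204 through 361: 158 values.

158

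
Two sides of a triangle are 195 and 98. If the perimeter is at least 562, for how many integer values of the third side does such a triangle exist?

Triangle inequality: 97 < x < 293. Perimeter ≥ 562 gives x ≥ 562 − 195 − 98 = 269.
So 269 ≤ x < 293; integers 269 through 292: 24 values.

24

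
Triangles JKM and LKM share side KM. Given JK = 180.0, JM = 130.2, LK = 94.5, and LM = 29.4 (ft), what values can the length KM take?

65.1 < KM < 123.9

From triangle JKM: |180.0 − 130.2| < KM < 180.0 + 130.2, i.e. 49.8 < KM < 310.2.
From triangle LKM: 65.1 < KM < 123.9.
Both must hold, so KM lies in the intersection.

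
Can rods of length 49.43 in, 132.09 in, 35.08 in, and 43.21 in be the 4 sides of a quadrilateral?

For a quadrilateral, each side must be shorter than the sum of the others.
Here the longest side is 132.09, but the remaining 3 sides sum to only 127.72.

No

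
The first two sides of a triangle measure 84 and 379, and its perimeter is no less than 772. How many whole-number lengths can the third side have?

154

Triangle inequality: 295 < x < 463. Perimeter ≥ 772 gives x ≥ 772 − 84 − 379 = 309.
So 309 ≤ x < 463; integers 309 through 462: 154 values.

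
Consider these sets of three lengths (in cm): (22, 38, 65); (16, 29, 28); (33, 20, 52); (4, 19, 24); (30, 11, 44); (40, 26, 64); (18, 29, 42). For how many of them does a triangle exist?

(22,38,65): 22+38 ≤ 65 → not valid
(16,28,29): 16+28 > 29 → valid
(20,33,52): 20+33 > 52 → valid
(4,19,24): 4+19 ≤ 24 → not valid
(11,30,44): 11+30 ≤ 44 → not valid
(26,40,64): 26+40 > 64 → valid
(18,29,42): 18+29 > 42 → valid
4 of the 7 triples form a triangle.

4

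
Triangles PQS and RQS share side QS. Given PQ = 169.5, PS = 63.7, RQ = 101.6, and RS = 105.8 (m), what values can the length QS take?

105.8 < QS < 207.4

From triangle PQS: |169.5 − 63.7| < QS < 169.5 + 63.7, i.e. 105.8 < QS < 233.2.
From triangle RQS: 4.2 < QS < 207.4.
Both must hold, so QS lies in the intersection.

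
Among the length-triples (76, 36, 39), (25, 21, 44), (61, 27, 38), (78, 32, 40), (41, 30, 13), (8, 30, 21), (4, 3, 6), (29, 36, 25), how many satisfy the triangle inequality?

5

(36,39,76): 36+39 ≤ 76 → not valid
(21,25,44): 21+25 > 44 → valid
(27,38,61): 27+38 > 61 → valid
(32,40,78): 32+40 ≤ 78 → not valid
(13,30,41): 13+30 > 41 → valid
(8,21,30): 8+21 ≤ 30 → not valid
(3,4,6): 3+4 > 6 → valid
(25,29,36): 25+29 > 36 → valid
5 of the 8 triples form a triangle.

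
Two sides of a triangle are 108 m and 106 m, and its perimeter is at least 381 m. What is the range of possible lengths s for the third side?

Triangle inequality alone gives 2 < s < 214.
The perimeter condition gives s ≥ 381 − 108 − 106 = 167.
Intersecting the two: 167 ≤ s < 214.

167 ≤ s < 214 m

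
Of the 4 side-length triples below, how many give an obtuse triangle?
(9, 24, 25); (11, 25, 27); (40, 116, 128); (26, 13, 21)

2

(9,24,25): 9²+24² = 657 > 625 = 25² → acute
(11,25,27): 11²+25² = 746 > 729 = 27² → acute
(40,116,128): 40²+116² = 15056 < 16384 = 128² → obtuse
(26,13,21): 13²+21² = 610 < 676 = 26² → obtuse
2 of the 4 are obtuse.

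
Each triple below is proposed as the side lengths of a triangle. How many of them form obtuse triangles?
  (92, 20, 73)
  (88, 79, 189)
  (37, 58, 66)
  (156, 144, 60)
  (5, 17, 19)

2

(92,20,73): 20²+73² = 5729 < 8464 = 92² → obtuse
(88,79,189): 79+88 ≤ 189, not a triangle
(37,58,66): 37²+58² = 4733 > 4356 = 66² → acute
(156,144,60): 60²+144² = 24336 = 156² → right
(5,17,19): 5²+17² = 314 < 361 = 19² → obtuse
2 of the 5 are obtuse.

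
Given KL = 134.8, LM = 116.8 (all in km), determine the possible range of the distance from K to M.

By the triangle inequality, |134.8 − 116.8| ≤ KM ≤ 134.8 + 116.8.

18.0 ≤ KM ≤ 251.6 km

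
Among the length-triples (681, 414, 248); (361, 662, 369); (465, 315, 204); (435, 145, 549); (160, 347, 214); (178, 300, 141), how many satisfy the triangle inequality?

(248,414,681): 248+414 ≤ 681 → not valid
(361,369,662): 361+369 > 662 → valid
(204,315,465): 204+315 > 465 → valid
(145,435,549): 145+435 > 549 → valid
(160,214,347): 160+214 > 347 → valid
(141,178,300): 141+178 > 300 → valid
5 of the 6 triples form a triangle.

5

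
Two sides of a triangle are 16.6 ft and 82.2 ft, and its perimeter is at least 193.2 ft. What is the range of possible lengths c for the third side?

Triangle inequality alone gives 65.6 < c < 98.8.
The perimeter condition gives c ≥ 193.2 − 16.6 − 82.2 = 94.4.
Intersecting the two: 94.4 ≤ c < 98.8.

94.4 ≤ c < 98.8 ft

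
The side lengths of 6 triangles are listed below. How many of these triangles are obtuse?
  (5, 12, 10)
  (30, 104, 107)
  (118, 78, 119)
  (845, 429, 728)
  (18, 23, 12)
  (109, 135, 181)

(5,12,10): 5²+10² = 125 < 144 = 12² → obtuse
(30,104,107): 30²+104² = 11716 > 11449 = 107² → acute
(118,78,119): 78²+118² = 20008 > 14161 = 119² → acute
(845,429,728): 429²+728² = 714025 = 845² → right
(18,23,12): 12²+18² = 468 < 529 = 23² → obtuse
(109,135,181): 109²+135² = 30106 < 32761 = 181² → obtuse
3 of the 6 are obtuse.

3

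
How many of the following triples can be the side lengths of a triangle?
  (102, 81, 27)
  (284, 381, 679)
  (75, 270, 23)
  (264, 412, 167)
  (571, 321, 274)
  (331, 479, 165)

4

(27,81,102): 27+81 > 102 → valid
(284,381,679): 284+381 ≤ 679 → not valid
(23,75,270): 23+75 ≤ 270 → not valid
(167,264,412): 167+264 > 412 → valid
(274,321,571): 274+321 > 571 → valid
(165,331,479): 165+331 > 479 → valid
4 of the 6 triples form a triangle.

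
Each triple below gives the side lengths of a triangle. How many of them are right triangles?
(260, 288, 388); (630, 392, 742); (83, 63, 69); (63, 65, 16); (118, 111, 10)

(260,288,388): 260²+288² = 150544 = 388² → right
(630,392,742): 392²+630² = 550564 = 742² → right
(83,63,69): 63²+69² = 8730 > 6889 = 83² → acute
(63,65,16): 16²+63² = 4225 = 65² → right
(118,111,10): 10²+111² = 12421 < 13924 = 118² → obtuse
3 of the 5 are right.

3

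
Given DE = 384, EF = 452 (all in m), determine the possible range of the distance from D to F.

By the triangle inequality, |384 − 452| ≤ DF ≤ 384 + 452.

68 ≤ DF ≤ 836 m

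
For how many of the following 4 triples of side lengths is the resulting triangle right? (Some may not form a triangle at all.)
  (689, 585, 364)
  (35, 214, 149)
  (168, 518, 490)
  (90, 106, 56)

3

(689,585,364): 364²+585² = 474721 = 689² → right
(35,214,149): 35+149 ≤ 214, not a triangle
(168,518,490): 168²+490² = 268324 = 518² → right
(90,106,56): 56²+90² = 11236 = 106² → right
3 of the 4 are right.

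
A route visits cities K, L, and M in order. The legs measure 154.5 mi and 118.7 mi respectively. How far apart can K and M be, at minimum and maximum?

By the triangle inequality, |154.5 − 118.7| ≤ KM ≤ 154.5 + 118.7.

35.8 ≤ KM ≤ 273.2 mi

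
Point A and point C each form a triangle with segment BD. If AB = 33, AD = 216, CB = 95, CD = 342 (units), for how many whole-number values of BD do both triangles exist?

1

From triangle ABD: 183 < BD < 249.
From triangle CBD: 247 < BD < 437.
Intersection: 247 < BD < 249, so integers 248 through 248: 1 values.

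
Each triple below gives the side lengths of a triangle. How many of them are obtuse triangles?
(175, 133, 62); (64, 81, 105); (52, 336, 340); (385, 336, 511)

(175,133,62): 62²+133² = 21533 < 30625 = 175² → obtuse
(64,81,105): 64²+81² = 10657 < 11025 = 105² → obtuse
(52,336,340): 52²+336² = 115600 = 340² → right
(385,336,511): 336²+385² = 261121 = 511² → right
2 of the 4 are obtuse.

2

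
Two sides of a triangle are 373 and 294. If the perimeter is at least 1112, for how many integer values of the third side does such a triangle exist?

222

Triangle inequality: 79 < x < 667. Perimeter ≥ 1112 gives x ≥ 1112 − 373 − 294 = 445.
So 445 ≤ x < 667; integers 445 through 666: 222 values.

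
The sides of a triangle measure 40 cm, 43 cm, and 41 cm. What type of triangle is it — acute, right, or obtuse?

Compare the square of the longest side to the sum of squares of the other two: 40² + 41² = 3281 > 1849 = 43².

acute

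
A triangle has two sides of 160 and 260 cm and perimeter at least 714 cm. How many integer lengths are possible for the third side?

Triangle inequality: 100 < x < 420. Perimeter ≥ 714 gives x ≥ 714 − 160 − 260 = 294.
So 294 ≤ x < 420; integers 294 through 419: 126 values.

126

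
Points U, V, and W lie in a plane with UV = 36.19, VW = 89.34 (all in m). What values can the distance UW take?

53.15 ≤ UW ≤ 125.53 m

By the triangle inequality, |36.19 − 89.34| ≤ UW ≤ 36.19 + 89.34.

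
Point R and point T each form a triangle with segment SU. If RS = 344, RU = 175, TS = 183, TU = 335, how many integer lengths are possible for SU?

From triangle RSU: 169 < SU < 519.
From triangle TSU: 152 < SU < 518.
Intersection: 169 < SU < 518, so integers 170 through 517: 348 values.

348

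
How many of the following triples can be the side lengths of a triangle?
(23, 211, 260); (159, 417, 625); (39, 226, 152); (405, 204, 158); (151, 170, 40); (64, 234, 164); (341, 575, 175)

(23,211,260): 23+211 ≤ 260 → not valid
(159,417,625): 159+417 ≤ 625 → not valid
(39,152,226): 39+152 ≤ 226 → not valid
(158,204,405): 158+204 ≤ 405 → not valid
(40,151,170): 40+151 > 170 → valid
(64,164,234): 64+164 ≤ 234 → not valid
(175,341,575): 175+341 ≤ 575 → not valid
1 of the 7 triples forms a triangle.

1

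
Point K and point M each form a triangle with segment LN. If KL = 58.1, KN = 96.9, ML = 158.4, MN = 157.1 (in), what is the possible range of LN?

38.8 < LN < 155.0

From triangle KLN: |58.1 − 96.9| < LN < 58.1 + 96.9, i.e. 38.8 < LN < 155.0.
From triangle MLN: 1.3 < LN < 315.5.
Both must hold, so LN lies in the intersection.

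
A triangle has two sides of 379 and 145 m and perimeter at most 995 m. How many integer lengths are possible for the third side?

237

Triangle inequality: 234 < x < 524. Perimeter ≤ 995 gives x ≤ 995 − 379 − 145 = 471.
So 234 < x ≤ 471; integers 235 through 471: 237 values.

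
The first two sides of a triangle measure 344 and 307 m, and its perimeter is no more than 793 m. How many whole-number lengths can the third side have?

105

Triangle inequality: 37 < x < 651. Perimeter ≤ 793 gives x ≤ 793 − 344 − 307 = 142.
So 37 < x ≤ 142; integers 38 through 142: 105 values.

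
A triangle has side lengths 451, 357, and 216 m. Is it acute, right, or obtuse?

obtuse

Compare the square of the longest side to the sum of squares of the other two: 216² + 357² = 174105 < 203401 = 451².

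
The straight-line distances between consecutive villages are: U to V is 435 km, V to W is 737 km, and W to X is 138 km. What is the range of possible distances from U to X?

The maximum is all hops collinear in one direction: 435 + 737 + 138 = 1310.
The longest hop is 737; the others sum to 573. Folding the others back against it leaves at least 737 − 573 = 164.

164 ≤ UX ≤ 1310 km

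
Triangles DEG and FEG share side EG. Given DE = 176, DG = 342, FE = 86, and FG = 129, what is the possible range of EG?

166 < EG < 215

From triangle DEG: |176 − 342| < EG < 176 + 342, i.e. 166 < EG < 518.
From triangle FEG: 43 < EG < 215.
Both must hold, so EG lies in the intersection.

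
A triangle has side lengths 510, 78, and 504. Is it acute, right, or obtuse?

right

Compare the square of the longest side to the sum of squares of the other two: 78² + 504² = 260100 = 510².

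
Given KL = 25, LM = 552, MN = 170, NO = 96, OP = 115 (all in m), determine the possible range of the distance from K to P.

146 ≤ KP ≤ 958 m

The maximum is all hops collinear in one direction: 25 + 552 + 170 + 96 + 115 = 958.
The longest hop is 552; the others sum to 406. Folding the others back against it leaves at least 552 − 406 = 146.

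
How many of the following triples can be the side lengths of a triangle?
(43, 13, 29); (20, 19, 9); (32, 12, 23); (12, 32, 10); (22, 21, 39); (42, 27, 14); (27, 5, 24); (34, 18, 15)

4

(13,29,43): 13+29 ≤ 43 → not valid
(9,19,20): 9+19 > 20 → valid
(12,23,32): 12+23 > 32 → valid
(10,12,32): 10+12 ≤ 32 → not valid
(21,22,39): 21+22 > 39 → valid
(14,27,42): 14+27 ≤ 42 → not valid
(5,24,27): 5+24 > 27 → valid
(15,18,34): 15+18 ≤ 34 → not valid
4 of the 8 triples form a triangle.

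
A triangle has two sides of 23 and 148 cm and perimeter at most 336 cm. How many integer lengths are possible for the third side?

Triangle inequality: 125 < x < 171. Perimeter ≤ 336 gives x ≤ 336 − 23 − 148 = 165.
So 125 < x ≤ 165; integers 126 through 165: 40 values.

40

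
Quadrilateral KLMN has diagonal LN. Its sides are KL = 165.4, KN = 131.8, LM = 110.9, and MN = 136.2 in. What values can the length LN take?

From triangle KLN: |165.4 − 131.8| < LN < 165.4 + 131.8, i.e. 33.6 < LN < 297.2.
From triangle MLN: 25.3 < LN < 247.1.
Both must hold, so LN lies in the intersection.

33.6 < LN < 247.1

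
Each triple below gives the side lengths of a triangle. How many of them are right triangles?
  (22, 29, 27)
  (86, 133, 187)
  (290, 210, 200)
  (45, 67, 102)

(22,29,27): 22²+27² = 1213 > 841 = 29² → acute
(86,133,187): 86²+133² = 25085 < 34969 = 187² → obtuse
(290,210,200): 200²+210² = 84100 = 290² → right
(45,67,102): 45²+67² = 6514 < 10404 = 102² → obtuse
1 of the 4 is right.

1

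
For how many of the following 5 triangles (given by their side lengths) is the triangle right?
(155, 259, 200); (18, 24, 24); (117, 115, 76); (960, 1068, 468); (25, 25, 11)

1

(155,259,200): 155²+200² = 64025 < 67081 = 259² → obtuse
(18,24,24): 18²+24² = 900 > 576 = 24² → acute
(117,115,76): 76²+115² = 19001 > 13689 = 117² → acute
(960,1068,468): 468²+960² = 1140624 = 1068² → right
(25,25,11): 11²+25² = 746 > 625 = 25² → acute
1 of the 5 is right.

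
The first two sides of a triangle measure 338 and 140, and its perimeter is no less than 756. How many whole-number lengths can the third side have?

200

Triangle inequality: 198 < x < 478. Perimeter ≥ 756 gives x ≥ 756 − 338 − 140 = 278.
So 278 ≤ x < 478; integers 278 through 477: 200 values.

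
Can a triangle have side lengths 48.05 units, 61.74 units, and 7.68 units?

The longest side is 61.74, but the other two sum to only 55.73.
55.73 < 61.74, so the triangle inequality fails.

No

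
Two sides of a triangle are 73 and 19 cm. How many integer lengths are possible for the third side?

The third side lies in the open interval (54, 92).
Integers from 55 to 91 inclusive: 91 − 55 + 1 = 37.

37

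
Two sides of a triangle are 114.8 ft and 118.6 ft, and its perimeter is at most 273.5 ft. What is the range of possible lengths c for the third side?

3.8 < c ≤ 40.1

Triangle inequality alone gives 3.8 < c < 233.4.
The perimeter condition gives c ≤ 273.5 − 114.8 − 118.6 = 40.1.
Intersecting the two: 3.8 < c ≤ 40.1.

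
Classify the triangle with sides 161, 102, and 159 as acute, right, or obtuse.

acute

Compare the square of the longest side to the sum of squares of the other two: 102² + 159² = 35685 > 25921 = 161².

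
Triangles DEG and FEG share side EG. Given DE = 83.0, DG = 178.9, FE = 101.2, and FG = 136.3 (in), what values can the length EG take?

From triangle DEG: |83.0 − 178.9| < EG < 83.0 + 178.9, i.e. 95.9 < EG < 261.9.
From triangle FEG: 35.1 < EG < 237.5.
Both must hold, so EG lies in the intersection.

95.9 < EG < 237.5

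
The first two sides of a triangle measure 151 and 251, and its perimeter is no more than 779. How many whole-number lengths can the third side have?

277

Triangle inequality: 100 < x < 402. Perimeter ≤ 779 gives x ≤ 779 − 151 − 251 = 377.
So 100 < x ≤ 377; integers 101 through 377: 277 values.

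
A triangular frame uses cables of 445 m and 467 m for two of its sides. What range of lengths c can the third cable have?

By the triangle inequality, c must be less than 445 + 467 = 912 and greater than |445 − 467| = 22.

22 < c < 912 (m)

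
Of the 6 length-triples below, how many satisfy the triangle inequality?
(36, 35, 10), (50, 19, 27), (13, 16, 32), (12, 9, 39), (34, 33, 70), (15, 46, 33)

2

(10,35,36): 10+35 > 36 → valid
(19,27,50): 19+27 ≤ 50 → not valid
(13,16,32): 13+16 ≤ 32 → not valid
(9,12,39): 9+12 ≤ 39 → not valid
(33,34,70): 33+34 ≤ 70 → not valid
(15,33,46): 15+33 > 46 → valid
2 of the 6 triples form a triangle.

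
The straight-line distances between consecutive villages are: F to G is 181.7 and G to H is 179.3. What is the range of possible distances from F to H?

By the triangle inequality, |181.7 − 179.3| ≤ FH ≤ 181.7 + 179.3.

2.4 ≤ FH ≤ 361.0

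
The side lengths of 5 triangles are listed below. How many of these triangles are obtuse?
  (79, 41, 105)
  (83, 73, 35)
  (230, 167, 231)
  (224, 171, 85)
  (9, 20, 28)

(79,41,105): 41²+79² = 7922 < 11025 = 105² → obtuse
(83,73,35): 35²+73² = 6554 < 6889 = 83² → obtuse
(230,167,231): 167²+230² = 80789 > 53361 = 231² → acute
(224,171,85): 85²+171² = 36466 < 50176 = 224² → obtuse
(9,20,28): 9²+20² = 481 < 784 = 28² → obtuse
4 of the 5 are obtuse.

4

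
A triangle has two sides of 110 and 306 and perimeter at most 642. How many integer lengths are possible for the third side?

Triangle inequality: 196 < x < 416. Perimeter ≤ 642 gives x ≤ 642 − 110 − 306 = 226.
So 196 < x ≤ 226; integers 197 through 226: 30 values.

30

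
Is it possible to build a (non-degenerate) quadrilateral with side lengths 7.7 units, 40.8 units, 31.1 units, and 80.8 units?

No

For a quadrilateral, each side must be shorter than the sum of the others.
Here the longest side is 80.8, but the remaining 3 sides sum to only 79.6.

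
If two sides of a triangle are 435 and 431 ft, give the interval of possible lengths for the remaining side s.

4 < s < 866 (ft)

By the triangle inequality, s must be less than 435 + 431 = 866 and greater than |435 − 431| = 4.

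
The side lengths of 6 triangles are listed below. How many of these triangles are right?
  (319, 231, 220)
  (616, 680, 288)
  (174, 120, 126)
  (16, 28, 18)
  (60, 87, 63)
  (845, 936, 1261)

(319,231,220): 220²+231² = 101761 = 319² → right
(616,680,288): 288²+616² = 462400 = 680² → right
(174,120,126): 120²+126² = 30276 = 174² → right
(16,28,18): 16²+18² = 580 < 784 = 28² → obtuse
(60,87,63): 60²+63² = 7569 = 87² → right
(845,936,1261): 845²+936² = 1590121 = 1261² → right
5 of the 6 are right.

5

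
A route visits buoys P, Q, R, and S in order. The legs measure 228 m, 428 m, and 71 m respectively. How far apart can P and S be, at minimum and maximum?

129 ≤ PS ≤ 727 m

The maximum is all hops collinear in one direction: 228 + 428 + 71 = 727.
The longest hop is 428; the others sum to 299. Folding the others back against it leaves at least 428 − 299 = 129.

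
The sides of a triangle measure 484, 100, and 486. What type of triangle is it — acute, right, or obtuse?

Compare the square of the longest side to the sum of squares of the other two: 100² + 484² = 244256 > 236196 = 486².

acute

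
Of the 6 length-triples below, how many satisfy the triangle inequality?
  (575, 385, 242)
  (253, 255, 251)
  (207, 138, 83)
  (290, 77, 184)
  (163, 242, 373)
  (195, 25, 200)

(242,385,575): 242+385 > 575 → valid
(251,253,255): 251+253 > 255 → valid
(83,138,207): 83+138 > 207 → valid
(77,184,290): 77+184 ≤ 290 → not valid
(163,242,373): 163+242 > 373 → valid
(25,195,200): 25+195 > 200 → valid
5 of the 6 triples form a triangle.

5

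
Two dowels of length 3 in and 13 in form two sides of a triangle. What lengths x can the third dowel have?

By the triangle inequality, x must be less than 3 + 13 = 16 and greater than |3 − 13| = 10.

10 < x < 16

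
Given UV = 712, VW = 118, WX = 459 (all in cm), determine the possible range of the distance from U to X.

The maximum is all hops collinear in one direction: 712 + 118 + 459 = 1289.
The longest hop is 712; the others sum to 577. Folding the others back against it leaves at least 712 − 577 = 135.

135 ≤ UX ≤ 1289 cm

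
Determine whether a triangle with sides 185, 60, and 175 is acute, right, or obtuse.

Compare the square of the longest side to the sum of squares of the other two: 60² + 175² = 34225 = 185².

right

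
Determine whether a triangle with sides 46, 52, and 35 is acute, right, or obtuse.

acute

Compare the square of the longest side to the sum of squares of the other two: 35² + 46² = 3341 > 2704 = 52².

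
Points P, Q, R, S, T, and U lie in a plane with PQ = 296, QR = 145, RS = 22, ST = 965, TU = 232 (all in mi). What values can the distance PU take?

270 ≤ PU ≤ 1660 mi

The maximum is all hops collinear in one direction: 296 + 145 + 22 + 965 + 232 = 1660.
The longest hop is 965; the others sum to 695. Folding the others back against it leaves at least 965 − 695 = 270.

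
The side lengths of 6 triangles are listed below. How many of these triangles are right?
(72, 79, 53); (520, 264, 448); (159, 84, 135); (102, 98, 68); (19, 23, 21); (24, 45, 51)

3

(72,79,53): 53²+72² = 7993 > 6241 = 79² → acute
(520,264,448): 264²+448² = 270400 = 520² → right
(159,84,135): 84²+135² = 25281 = 159² → right
(102,98,68): 68²+98² = 14228 > 10404 = 102² → acute
(19,23,21): 19²+21² = 802 > 529 = 23² → acute
(24,45,51): 24²+45² = 2601 = 51² → right
3 of the 6 are right.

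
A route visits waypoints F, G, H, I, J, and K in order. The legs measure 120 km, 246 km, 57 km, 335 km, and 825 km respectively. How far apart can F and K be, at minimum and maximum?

67 ≤ FK ≤ 1583 km

The maximum is all hops collinear in one direction: 120 + 246 + 57 + 335 + 825 = 1583.
The longest hop is 825; the others sum to 758. Folding the others back against it leaves at least 825 − 758 = 67.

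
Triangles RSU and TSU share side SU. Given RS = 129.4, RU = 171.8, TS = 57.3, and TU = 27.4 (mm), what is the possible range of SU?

From triangle RSU: |129.4 − 171.8| < SU < 129.4 + 171.8, i.e. 42.4 < SU < 301.2.
From triangle TSU: 29.9 < SU < 84.7.
Both must hold, so SU lies in the intersection.

42.4 < SU < 84.7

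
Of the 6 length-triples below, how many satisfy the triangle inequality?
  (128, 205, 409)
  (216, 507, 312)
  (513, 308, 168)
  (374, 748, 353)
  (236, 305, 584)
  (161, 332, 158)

(128,205,409): 128+205 ≤ 409 → not valid
(216,312,507): 216+312 > 507 → valid
(168,308,513): 168+308 ≤ 513 → not valid
(353,374,748): 353+374 ≤ 748 → not valid
(236,305,584): 236+305 ≤ 584 → not valid
(158,161,332): 158+161 ≤ 332 → not valid
1 of the 6 triples forms a triangle.

1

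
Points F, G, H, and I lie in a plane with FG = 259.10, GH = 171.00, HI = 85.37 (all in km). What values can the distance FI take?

The maximum is all hops collinear in one direction: 259.10 + 171.00 + 85.37 = 515.47.
The longest hop is 259.10; the others sum to 256.37. Folding the others back against it leaves at least 259.10 − 256.37 = 2.73.

2.73 ≤ FI ≤ 515.47 km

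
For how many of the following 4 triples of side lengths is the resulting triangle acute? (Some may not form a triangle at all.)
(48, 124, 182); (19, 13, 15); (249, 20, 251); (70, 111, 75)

1

(48,124,182): 48+124 ≤ 182, not a triangle
(19,13,15): 13²+15² = 394 > 361 = 19² → acute
(249,20,251): 20²+249² = 62401 < 63001 = 251² → obtuse
(70,111,75): 70²+75² = 10525 < 12321 = 111² → obtuse
1 of the 4 is acute.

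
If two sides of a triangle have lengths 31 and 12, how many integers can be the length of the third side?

23

The third side lies in the open interval (19, 43).
Integers from 20 to 42 inclusive: 42 − 20 + 1 = 23.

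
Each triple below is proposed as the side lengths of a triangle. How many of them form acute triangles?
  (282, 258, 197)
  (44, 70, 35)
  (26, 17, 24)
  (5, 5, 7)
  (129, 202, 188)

(282,258,197): 197²+258² = 105373 > 79524 = 282² → acute
(44,70,35): 35²+44² = 3161 < 4900 = 70² → obtuse
(26,17,24): 17²+24² = 865 > 676 = 26² → acute
(5,5,7): 5²+5² = 50 > 49 = 7² → acute
(129,202,188): 129²+188² = 51985 > 40804 = 202² → acute
4 of the 5 are acute.

4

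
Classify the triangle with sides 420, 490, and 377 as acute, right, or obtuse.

Compare the square of the longest side to the sum of squares of the other two: 377² + 420² = 318529 > 240100 = 490².

acute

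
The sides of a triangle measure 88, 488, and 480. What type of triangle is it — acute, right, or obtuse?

right

Compare the square of the longest side to the sum of squares of the other two: 88² + 480² = 238144 = 488².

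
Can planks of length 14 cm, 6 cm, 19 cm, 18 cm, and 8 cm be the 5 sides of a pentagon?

A pentagon exists iff every side is shorter than the sum of the others — equivalently, the longest side is less than the sum of the rest.
Longest side 19 < 46 (sum of the remaining 4), so yes.

Yes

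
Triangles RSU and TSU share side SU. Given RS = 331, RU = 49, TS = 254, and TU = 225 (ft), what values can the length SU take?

282 < SU < 380

From triangle RSU: |331 − 49| < SU < 331 + 49, i.e. 282 < SU < 380.
From triangle TSU: 29 < SU < 479.
Both must hold, so SU lies in the intersection.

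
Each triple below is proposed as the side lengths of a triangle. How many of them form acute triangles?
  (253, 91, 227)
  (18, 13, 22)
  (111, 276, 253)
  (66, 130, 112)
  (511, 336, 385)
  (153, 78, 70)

2

(253,91,227): 91²+227² = 59810 < 64009 = 253² → obtuse
(18,13,22): 13²+18² = 493 > 484 = 22² → acute
(111,276,253): 111²+253² = 76330 > 76176 = 276² → acute
(66,130,112): 66²+112² = 16900 = 130² → right
(511,336,385): 336²+385² = 261121 = 511² → right
(153,78,70): 70+78 ≤ 153, not a triangle
2 of the 6 are acute.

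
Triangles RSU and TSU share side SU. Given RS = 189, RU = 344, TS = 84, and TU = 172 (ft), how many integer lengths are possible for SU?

100

From triangle RSU: 155 < SU < 533.
From triangle TSU: 88 < SU < 256.
Intersection: 155 < SU < 256, so integers 156 through 255: 100 values.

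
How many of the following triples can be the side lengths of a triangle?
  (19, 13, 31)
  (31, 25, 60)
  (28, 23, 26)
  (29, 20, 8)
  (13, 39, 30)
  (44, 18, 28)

(13,19,31): 13+19 > 31 → valid
(25,31,60): 25+31 ≤ 60 → not valid
(23,26,28): 23+26 > 28 → valid
(8,20,29): 8+20 ≤ 29 → not valid
(13,30,39): 13+30 > 39 → valid
(18,28,44): 18+28 > 44 → valid
4 of the 6 triples form a triangle.

4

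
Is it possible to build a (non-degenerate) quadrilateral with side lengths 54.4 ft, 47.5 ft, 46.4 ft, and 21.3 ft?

Yes

A quadrilateral exists iff every side is shorter than the sum of the others — equivalently, the longest side is less than the sum of the rest.
Longest side 54.4 < 115.2 (sum of the remaining 3), so yes.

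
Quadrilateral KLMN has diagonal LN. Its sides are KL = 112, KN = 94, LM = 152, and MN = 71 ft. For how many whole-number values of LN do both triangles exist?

From triangle KLN: 18 < LN < 206.
From triangle MLN: 81 < LN < 223.
Intersection: 81 < LN < 206, so integers 82 through 205: 124 values.

124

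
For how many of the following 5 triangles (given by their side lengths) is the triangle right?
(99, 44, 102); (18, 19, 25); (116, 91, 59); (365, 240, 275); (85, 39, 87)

1

(99,44,102): 44²+99² = 11737 > 10404 = 102² → acute
(18,19,25): 18²+19² = 685 > 625 = 25² → acute
(116,91,59): 59²+91² = 11762 < 13456 = 116² → obtuse
(365,240,275): 240²+275² = 133225 = 365² → right
(85,39,87): 39²+85² = 8746 > 7569 = 87² → acute
1 of the 5 is right.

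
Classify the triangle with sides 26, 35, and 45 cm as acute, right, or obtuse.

Compare the square of the longest side to the sum of squares of the other two: 26² + 35² = 1901 < 2025 = 45².

obtuse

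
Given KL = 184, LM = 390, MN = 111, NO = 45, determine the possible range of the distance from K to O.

The maximum is all hops collinear in one direction: 184 + 390 + 111 + 45 = 730.
The longest hop is 390; the others sum to 340. Folding the others back against it leaves at least 390 − 340 = 50.

50 ≤ KO ≤ 730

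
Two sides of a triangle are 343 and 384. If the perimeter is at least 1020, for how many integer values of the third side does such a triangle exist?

434

Triangle inequality: 41 < x < 727. Perimeter ≥ 1020 gives x ≥ 1020 − 343 − 384 = 293.
So 293 ≤ x < 727; integers 293 through 726: 434 values.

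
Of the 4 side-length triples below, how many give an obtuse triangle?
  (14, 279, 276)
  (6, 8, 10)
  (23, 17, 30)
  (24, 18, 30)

(14,279,276): 14²+276² = 76372 < 77841 = 279² → obtuse
(6,8,10): 6²+8² = 100 = 10² → right
(23,17,30): 17²+23² = 818 < 900 = 30² → obtuse
(24,18,30): 18²+24² = 900 = 30² → right
2 of the 4 are obtuse.

2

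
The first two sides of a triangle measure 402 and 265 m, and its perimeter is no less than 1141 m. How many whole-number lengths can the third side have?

193

Triangle inequality: 137 < x < 667. Perimeter ≥ 1141 gives x ≥ 1141 − 402 − 265 = 474.
So 474 ≤ x < 667; integers 474 through 666: 193 values.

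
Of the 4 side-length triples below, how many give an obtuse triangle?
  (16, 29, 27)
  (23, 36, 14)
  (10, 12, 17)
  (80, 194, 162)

(16,29,27): 16²+27² = 985 > 841 = 29² → acute
(23,36,14): 14²+23² = 725 < 1296 = 36² → obtuse
(10,12,17): 10²+12² = 244 < 289 = 17² → obtuse
(80,194,162): 80²+162² = 32644 < 37636 = 194² → obtuse
3 of the 4 are obtuse.

3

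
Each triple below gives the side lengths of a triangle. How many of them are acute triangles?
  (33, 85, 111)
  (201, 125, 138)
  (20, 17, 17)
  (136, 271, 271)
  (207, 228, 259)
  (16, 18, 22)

(33,85,111): 33²+85² = 8314 < 12321 = 111² → obtuse
(201,125,138): 125²+138² = 34669 < 40401 = 201² → obtuse
(20,17,17): 17²+17² = 578 > 400 = 20² → acute
(136,271,271): 136²+271² = 91937 > 73441 = 271² → acute
(207,228,259): 207²+228² = 94833 > 67081 = 259² → acute
(16,18,22): 16²+18² = 580 > 484 = 22² → acute
4 of the 6 are acute.

4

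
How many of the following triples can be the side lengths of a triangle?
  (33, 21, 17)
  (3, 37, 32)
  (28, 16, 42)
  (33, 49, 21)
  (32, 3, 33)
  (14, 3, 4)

(17,21,33): 17+21 > 33 → valid
(3,32,37): 3+32 ≤ 37 → not valid
(16,28,42): 16+28 > 42 → valid
(21,33,49): 21+33 > 49 → valid
(3,32,33): 3+32 > 33 → valid
(3,4,14): 3+4 ≤ 14 → not valid
4 of the 6 triples form a triangle.

4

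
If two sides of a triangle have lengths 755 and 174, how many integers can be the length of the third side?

The third side lies in the open interval (581, 929).
Integers from 582 to 928 inclusive: 928 − 582 + 1 = 347.

347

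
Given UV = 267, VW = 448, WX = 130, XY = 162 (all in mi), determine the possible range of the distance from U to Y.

0 ≤ UY ≤ 1007 mi

The maximum is all hops collinear in one direction: 267 + 448 + 130 + 162 = 1007.
The longest hop is 448; the others sum to 559. Since 448 ≤ 559, the path can fold back on itself completely, so the minimum distance is 0.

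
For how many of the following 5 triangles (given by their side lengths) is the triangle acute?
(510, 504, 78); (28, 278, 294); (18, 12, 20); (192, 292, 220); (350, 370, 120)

(510,504,78): 78²+504² = 260100 = 510² → right
(28,278,294): 28²+278² = 78068 < 86436 = 294² → obtuse
(18,12,20): 12²+18² = 468 > 400 = 20² → acute
(192,292,220): 192²+220² = 85264 = 292² → right
(350,370,120): 120²+350² = 136900 = 370² → right
1 of the 5 is acute.

1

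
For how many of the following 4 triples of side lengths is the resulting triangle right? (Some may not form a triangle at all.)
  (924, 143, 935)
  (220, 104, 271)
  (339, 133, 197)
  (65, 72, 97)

2

(924,143,935): 143²+924² = 874225 = 935² → right
(220,104,271): 104²+220² = 59216 < 73441 = 271² → obtuse
(339,133,197): 133+197 ≤ 339, not a triangle
(65,72,97): 65²+72² = 9409 = 97² → right
2 of the 4 are right.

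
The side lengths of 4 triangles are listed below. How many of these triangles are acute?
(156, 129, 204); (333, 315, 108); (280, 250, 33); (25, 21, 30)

1

(156,129,204): 129²+156² = 40977 < 41616 = 204² → obtuse
(333,315,108): 108²+315² = 110889 = 333² → right
(280,250,33): 33²+250² = 63589 < 78400 = 280² → obtuse
(25,21,30): 21²+25² = 1066 > 900 = 30² → acute
1 of the 4 is acute.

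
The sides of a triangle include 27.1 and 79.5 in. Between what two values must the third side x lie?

By the triangle inequality, x must be less than 27.1 + 79.5 = 106.6 and greater than |27.1 − 79.5| = 52.4.

52.4 < x < 106.6 (in)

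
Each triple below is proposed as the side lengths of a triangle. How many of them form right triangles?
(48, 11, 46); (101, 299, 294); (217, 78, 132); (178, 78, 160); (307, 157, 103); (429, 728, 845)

2

(48,11,46): 11²+46² = 2237 < 2304 = 48² → obtuse
(101,299,294): 101²+294² = 96637 > 89401 = 299² → acute
(217,78,132): 78+132 ≤ 217, not a triangle
(178,78,160): 78²+160² = 31684 = 178² → right
(307,157,103): 103+157 ≤ 307, not a triangle
(429,728,845): 429²+728² = 714025 = 845² → right
2 of the 6 are right.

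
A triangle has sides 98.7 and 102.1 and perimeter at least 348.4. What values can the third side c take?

147.6 ≤ c < 200.8

Triangle inequality alone gives 3.4 < c < 200.8.
The perimeter condition gives c ≥ 348.4 − 98.7 − 102.1 = 147.6.
Intersecting the two: 147.6 ≤ c < 200.8.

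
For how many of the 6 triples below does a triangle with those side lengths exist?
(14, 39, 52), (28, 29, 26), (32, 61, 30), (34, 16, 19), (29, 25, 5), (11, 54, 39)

5

(14,39,52): 14+39 > 52 → valid
(26,28,29): 26+28 > 29 → valid
(30,32,61): 30+32 > 61 → valid
(16,19,34): 16+19 > 34 → valid
(5,25,29): 5+25 > 29 → valid
(11,39,54): 11+39 ≤ 54 → not valid
5 of the 6 triples form a triangle.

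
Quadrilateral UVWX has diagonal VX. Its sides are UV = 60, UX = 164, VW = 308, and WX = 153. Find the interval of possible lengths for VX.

From triangle UVX: |60 − 164| < VX < 60 + 164, i.e. 104 < VX < 224.
From triangle WVX: 155 < VX < 461.
Both must hold, so VX lies in the intersection.

155 < VX < 224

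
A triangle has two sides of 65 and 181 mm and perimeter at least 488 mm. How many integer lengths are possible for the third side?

Triangle inequality: 116 < x < 246. Perimeter ≥ 488 gives x ≥ 488 − 65 − 181 = 242.
So 242 ≤ x < 246; integers 242 through 245: 4 values.

4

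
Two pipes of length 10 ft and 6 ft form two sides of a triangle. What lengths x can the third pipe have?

4 < x < 16

By the triangle inequality, x must be less than 10 + 6 = 16 and greater than |10 − 6| = 4.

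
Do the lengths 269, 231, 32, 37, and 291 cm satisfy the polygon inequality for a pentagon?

Yes

A pentagon exists iff every side is shorter than the sum of the others — equivalently, the longest side is less than the sum of the rest.
Longest side 291 < 569 (sum of the remaining 4), so yes.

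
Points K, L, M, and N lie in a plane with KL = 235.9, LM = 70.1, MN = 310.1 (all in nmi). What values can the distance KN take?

The maximum is all hops collinear in one direction: 235.9 + 70.1 + 310.1 = 616.1.
The longest hop is 310.1; the others sum to 306.0. Folding the others back against it leaves at least 310.1 − 306.0 = 4.1.

4.1 ≤ KN ≤ 616.1 nmi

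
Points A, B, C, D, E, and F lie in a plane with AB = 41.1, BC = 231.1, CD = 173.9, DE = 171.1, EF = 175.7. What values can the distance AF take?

The maximum is all hops collinear in one direction: 41.1 + 231.1 + 173.9 + 171.1 + 175.7 = 792.9.
The longest hop is 231.1; the others sum to 561.8. Since 231.1 ≤ 561.8, the path can fold back on itself completely, so the minimum distance is 0.

0 ≤ AF ≤ 792.9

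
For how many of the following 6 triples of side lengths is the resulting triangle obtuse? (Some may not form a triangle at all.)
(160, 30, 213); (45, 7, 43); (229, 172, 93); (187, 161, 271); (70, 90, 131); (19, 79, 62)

(160,30,213): 30+160 ≤ 213, not a triangle
(45,7,43): 7²+43² = 1898 < 2025 = 45² → obtuse
(229,172,93): 93²+172² = 38233 < 52441 = 229² → obtuse
(187,161,271): 161²+187² = 60890 < 73441 = 271² → obtuse
(70,90,131): 70²+90² = 13000 < 17161 = 131² → obtuse
(19,79,62): 19²+62² = 4205 < 6241 = 79² → obtuse
5 of the 6 are obtuse.

5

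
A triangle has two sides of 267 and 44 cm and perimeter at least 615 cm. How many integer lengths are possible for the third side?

7

Triangle inequality: 223 < x < 311. Perimeter ≥ 615 gives x ≥ 615 − 267 − 44 = 304.
So 304 ≤ x < 311; integers 304 through 310: 7 values.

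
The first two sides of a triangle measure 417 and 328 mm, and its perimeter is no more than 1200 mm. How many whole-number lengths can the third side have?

Triangle inequality: 89 < x < 745. Perimeter ≤ 1200 gives x ≤ 1200 − 417 − 328 = 455.
So 89 < x ≤ 455; integers 90 through 455: 366 values.

366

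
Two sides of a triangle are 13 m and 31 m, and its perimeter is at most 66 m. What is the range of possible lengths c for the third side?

18 < c ≤ 22 m

Triangle inequality alone gives 18 < c < 44.
The perimeter condition gives c ≤ 66 − 13 − 31 = 22.
Intersecting the two: 18 < c ≤ 22.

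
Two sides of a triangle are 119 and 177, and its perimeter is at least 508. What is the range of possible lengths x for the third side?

212 ≤ x < 296

Triangle inequality alone gives 58 < x < 296.
The perimeter condition gives x ≥ 508 − 119 − 177 = 212.
Intersecting the two: 212 ≤ x < 296.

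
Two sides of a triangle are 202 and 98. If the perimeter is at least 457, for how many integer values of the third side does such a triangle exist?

143

Triangle inequality: 104 < x < 300. Perimeter ≥ 457 gives x ≥ 457 − 202 − 98 = 157.
So 157 ≤ x < 300; integers 157 through 299: 143 values.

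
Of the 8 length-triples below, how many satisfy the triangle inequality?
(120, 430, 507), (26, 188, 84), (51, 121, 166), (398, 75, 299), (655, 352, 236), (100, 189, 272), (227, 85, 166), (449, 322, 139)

(120,430,507): 120+430 > 507 → valid
(26,84,188): 26+84 ≤ 188 → not valid
(51,121,166): 51+121 > 166 → valid
(75,299,398): 75+299 ≤ 398 → not valid
(236,352,655): 236+352 ≤ 655 → not valid
(100,189,272): 100+189 > 272 → valid
(85,166,227): 85+166 > 227 → valid
(139,322,449): 139+322 > 449 → valid
5 of the 8 triples form a triangle.

5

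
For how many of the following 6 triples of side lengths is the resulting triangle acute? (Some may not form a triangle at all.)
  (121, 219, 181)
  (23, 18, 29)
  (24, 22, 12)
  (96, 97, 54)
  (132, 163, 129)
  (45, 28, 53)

4

(121,219,181): 121²+181² = 47402 < 47961 = 219² → obtuse
(23,18,29): 18²+23² = 853 > 841 = 29² → acute
(24,22,12): 12²+22² = 628 > 576 = 24² → acute
(96,97,54): 54²+96² = 12132 > 9409 = 97² → acute
(132,163,129): 129²+132² = 34065 > 26569 = 163² → acute
(45,28,53): 28²+45² = 2809 = 53² → right
4 of the 6 are acute.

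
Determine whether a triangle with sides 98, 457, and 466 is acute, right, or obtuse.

Compare the square of the longest side to the sum of squares of the other two: 98² + 457² = 218453 > 217156 = 466².

acute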